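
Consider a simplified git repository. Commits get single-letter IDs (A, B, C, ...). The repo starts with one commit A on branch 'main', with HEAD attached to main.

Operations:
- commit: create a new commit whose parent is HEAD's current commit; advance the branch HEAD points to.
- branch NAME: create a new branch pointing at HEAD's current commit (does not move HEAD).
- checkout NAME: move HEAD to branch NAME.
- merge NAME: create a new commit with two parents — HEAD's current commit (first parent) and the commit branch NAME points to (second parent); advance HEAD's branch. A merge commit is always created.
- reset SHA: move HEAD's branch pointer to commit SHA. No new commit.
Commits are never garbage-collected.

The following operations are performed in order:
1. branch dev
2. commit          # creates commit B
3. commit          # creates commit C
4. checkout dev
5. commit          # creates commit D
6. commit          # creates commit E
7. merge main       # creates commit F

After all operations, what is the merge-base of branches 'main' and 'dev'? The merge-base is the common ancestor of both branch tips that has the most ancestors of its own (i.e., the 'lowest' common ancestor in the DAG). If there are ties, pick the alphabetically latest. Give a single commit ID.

After op 1 (branch): HEAD=main@A [dev=A main=A]
After op 2 (commit): HEAD=main@B [dev=A main=B]
After op 3 (commit): HEAD=main@C [dev=A main=C]
After op 4 (checkout): HEAD=dev@A [dev=A main=C]
After op 5 (commit): HEAD=dev@D [dev=D main=C]
After op 6 (commit): HEAD=dev@E [dev=E main=C]
After op 7 (merge): HEAD=dev@F [dev=F main=C]
ancestors(main=C): ['A', 'B', 'C']
ancestors(dev=F): ['A', 'B', 'C', 'D', 'E', 'F']
common: ['A', 'B', 'C']

Answer: C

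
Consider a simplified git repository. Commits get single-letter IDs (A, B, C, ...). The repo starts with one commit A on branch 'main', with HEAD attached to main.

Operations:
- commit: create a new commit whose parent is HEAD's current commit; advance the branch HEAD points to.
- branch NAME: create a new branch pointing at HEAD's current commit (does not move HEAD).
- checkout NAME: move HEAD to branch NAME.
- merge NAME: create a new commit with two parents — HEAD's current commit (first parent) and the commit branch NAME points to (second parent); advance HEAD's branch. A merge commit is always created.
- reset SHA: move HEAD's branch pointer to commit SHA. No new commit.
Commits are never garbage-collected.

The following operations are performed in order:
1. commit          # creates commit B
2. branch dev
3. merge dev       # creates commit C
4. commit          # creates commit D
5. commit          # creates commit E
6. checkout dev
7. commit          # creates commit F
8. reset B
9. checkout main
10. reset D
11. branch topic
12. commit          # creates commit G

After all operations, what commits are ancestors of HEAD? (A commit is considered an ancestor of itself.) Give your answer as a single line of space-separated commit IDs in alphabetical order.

After op 1 (commit): HEAD=main@B [main=B]
After op 2 (branch): HEAD=main@B [dev=B main=B]
After op 3 (merge): HEAD=main@C [dev=B main=C]
After op 4 (commit): HEAD=main@D [dev=B main=D]
After op 5 (commit): HEAD=main@E [dev=B main=E]
After op 6 (checkout): HEAD=dev@B [dev=B main=E]
After op 7 (commit): HEAD=dev@F [dev=F main=E]
After op 8 (reset): HEAD=dev@B [dev=B main=E]
After op 9 (checkout): HEAD=main@E [dev=B main=E]
After op 10 (reset): HEAD=main@D [dev=B main=D]
After op 11 (branch): HEAD=main@D [dev=B main=D topic=D]
After op 12 (commit): HEAD=main@G [dev=B main=G topic=D]

Answer: A B C D G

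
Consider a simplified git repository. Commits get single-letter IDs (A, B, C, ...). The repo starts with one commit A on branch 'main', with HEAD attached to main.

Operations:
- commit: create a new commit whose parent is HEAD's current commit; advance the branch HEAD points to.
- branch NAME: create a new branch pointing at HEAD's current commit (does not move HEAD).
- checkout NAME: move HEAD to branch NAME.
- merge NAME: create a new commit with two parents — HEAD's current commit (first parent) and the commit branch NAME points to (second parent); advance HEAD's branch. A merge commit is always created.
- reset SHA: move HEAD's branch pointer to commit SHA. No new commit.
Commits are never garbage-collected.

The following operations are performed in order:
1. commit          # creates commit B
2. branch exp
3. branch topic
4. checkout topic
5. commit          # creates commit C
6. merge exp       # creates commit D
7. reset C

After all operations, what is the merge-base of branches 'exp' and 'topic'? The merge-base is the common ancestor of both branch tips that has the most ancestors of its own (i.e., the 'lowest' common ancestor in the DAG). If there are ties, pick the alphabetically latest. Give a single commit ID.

Answer: B

Derivation:
After op 1 (commit): HEAD=main@B [main=B]
After op 2 (branch): HEAD=main@B [exp=B main=B]
After op 3 (branch): HEAD=main@B [exp=B main=B topic=B]
After op 4 (checkout): HEAD=topic@B [exp=B main=B topic=B]
After op 5 (commit): HEAD=topic@C [exp=B main=B topic=C]
After op 6 (merge): HEAD=topic@D [exp=B main=B topic=D]
After op 7 (reset): HEAD=topic@C [exp=B main=B topic=C]
ancestors(exp=B): ['A', 'B']
ancestors(topic=C): ['A', 'B', 'C']
common: ['A', 'B']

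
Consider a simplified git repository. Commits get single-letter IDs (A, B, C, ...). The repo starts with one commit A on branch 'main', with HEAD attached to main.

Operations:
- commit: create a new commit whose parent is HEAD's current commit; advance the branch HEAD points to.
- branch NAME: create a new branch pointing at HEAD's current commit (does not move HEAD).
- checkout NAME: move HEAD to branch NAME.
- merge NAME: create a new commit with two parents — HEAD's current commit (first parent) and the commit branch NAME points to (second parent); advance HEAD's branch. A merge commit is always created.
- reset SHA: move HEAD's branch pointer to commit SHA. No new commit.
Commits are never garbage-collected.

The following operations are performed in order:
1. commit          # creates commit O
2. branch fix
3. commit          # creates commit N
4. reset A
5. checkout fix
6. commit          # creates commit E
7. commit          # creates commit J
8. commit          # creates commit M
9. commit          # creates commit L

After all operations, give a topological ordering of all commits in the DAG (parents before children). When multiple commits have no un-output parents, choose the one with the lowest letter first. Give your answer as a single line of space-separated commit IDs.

After op 1 (commit): HEAD=main@O [main=O]
After op 2 (branch): HEAD=main@O [fix=O main=O]
After op 3 (commit): HEAD=main@N [fix=O main=N]
After op 4 (reset): HEAD=main@A [fix=O main=A]
After op 5 (checkout): HEAD=fix@O [fix=O main=A]
After op 6 (commit): HEAD=fix@E [fix=E main=A]
After op 7 (commit): HEAD=fix@J [fix=J main=A]
After op 8 (commit): HEAD=fix@M [fix=M main=A]
After op 9 (commit): HEAD=fix@L [fix=L main=A]
commit A: parents=[]
commit E: parents=['O']
commit J: parents=['E']
commit L: parents=['M']
commit M: parents=['J']
commit N: parents=['O']
commit O: parents=['A']

Answer: A O E J M L N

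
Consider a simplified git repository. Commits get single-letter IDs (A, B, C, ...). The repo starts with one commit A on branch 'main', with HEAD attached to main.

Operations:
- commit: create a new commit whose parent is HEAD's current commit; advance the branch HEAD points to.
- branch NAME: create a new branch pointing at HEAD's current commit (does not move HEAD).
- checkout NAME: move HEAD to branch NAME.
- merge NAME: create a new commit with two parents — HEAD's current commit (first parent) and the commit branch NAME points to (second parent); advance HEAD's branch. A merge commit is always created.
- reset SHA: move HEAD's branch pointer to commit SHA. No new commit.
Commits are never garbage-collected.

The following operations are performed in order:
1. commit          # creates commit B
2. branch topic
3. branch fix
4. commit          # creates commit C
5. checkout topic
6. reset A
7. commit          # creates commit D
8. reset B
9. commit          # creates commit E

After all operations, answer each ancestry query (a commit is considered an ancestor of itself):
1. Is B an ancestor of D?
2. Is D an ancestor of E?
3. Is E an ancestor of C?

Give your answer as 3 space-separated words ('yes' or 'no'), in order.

After op 1 (commit): HEAD=main@B [main=B]
After op 2 (branch): HEAD=main@B [main=B topic=B]
After op 3 (branch): HEAD=main@B [fix=B main=B topic=B]
After op 4 (commit): HEAD=main@C [fix=B main=C topic=B]
After op 5 (checkout): HEAD=topic@B [fix=B main=C topic=B]
After op 6 (reset): HEAD=topic@A [fix=B main=C topic=A]
After op 7 (commit): HEAD=topic@D [fix=B main=C topic=D]
After op 8 (reset): HEAD=topic@B [fix=B main=C topic=B]
After op 9 (commit): HEAD=topic@E [fix=B main=C topic=E]
ancestors(D) = {A,D}; B in? no
ancestors(E) = {A,B,E}; D in? no
ancestors(C) = {A,B,C}; E in? no

Answer: no no no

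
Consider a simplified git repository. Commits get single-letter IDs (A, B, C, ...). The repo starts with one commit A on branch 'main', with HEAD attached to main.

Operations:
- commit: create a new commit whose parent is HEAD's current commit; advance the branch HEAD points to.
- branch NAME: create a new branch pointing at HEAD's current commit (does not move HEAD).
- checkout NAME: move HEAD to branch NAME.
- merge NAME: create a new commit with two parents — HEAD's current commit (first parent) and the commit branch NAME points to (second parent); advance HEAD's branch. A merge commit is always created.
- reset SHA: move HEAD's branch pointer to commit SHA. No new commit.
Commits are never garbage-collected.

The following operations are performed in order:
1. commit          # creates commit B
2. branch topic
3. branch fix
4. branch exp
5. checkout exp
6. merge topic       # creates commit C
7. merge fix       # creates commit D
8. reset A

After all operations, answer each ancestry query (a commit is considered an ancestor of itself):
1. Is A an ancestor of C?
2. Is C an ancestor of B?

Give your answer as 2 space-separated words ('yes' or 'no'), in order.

Answer: yes no

Derivation:
After op 1 (commit): HEAD=main@B [main=B]
After op 2 (branch): HEAD=main@B [main=B topic=B]
After op 3 (branch): HEAD=main@B [fix=B main=B topic=B]
After op 4 (branch): HEAD=main@B [exp=B fix=B main=B topic=B]
After op 5 (checkout): HEAD=exp@B [exp=B fix=B main=B topic=B]
After op 6 (merge): HEAD=exp@C [exp=C fix=B main=B topic=B]
After op 7 (merge): HEAD=exp@D [exp=D fix=B main=B topic=B]
After op 8 (reset): HEAD=exp@A [exp=A fix=B main=B topic=B]
ancestors(C) = {A,B,C}; A in? yes
ancestors(B) = {A,B}; C in? no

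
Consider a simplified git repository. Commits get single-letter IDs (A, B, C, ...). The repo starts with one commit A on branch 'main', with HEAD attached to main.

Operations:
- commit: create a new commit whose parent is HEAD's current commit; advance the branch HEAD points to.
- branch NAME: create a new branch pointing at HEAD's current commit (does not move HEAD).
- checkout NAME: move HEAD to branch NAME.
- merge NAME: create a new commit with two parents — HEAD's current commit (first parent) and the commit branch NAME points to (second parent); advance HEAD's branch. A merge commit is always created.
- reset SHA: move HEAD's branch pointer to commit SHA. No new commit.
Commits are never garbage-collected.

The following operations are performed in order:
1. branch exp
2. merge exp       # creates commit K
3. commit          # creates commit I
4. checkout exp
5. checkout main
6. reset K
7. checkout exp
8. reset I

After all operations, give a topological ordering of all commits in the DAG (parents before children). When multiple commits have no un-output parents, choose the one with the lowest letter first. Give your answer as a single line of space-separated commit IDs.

After op 1 (branch): HEAD=main@A [exp=A main=A]
After op 2 (merge): HEAD=main@K [exp=A main=K]
After op 3 (commit): HEAD=main@I [exp=A main=I]
After op 4 (checkout): HEAD=exp@A [exp=A main=I]
After op 5 (checkout): HEAD=main@I [exp=A main=I]
After op 6 (reset): HEAD=main@K [exp=A main=K]
After op 7 (checkout): HEAD=exp@A [exp=A main=K]
After op 8 (reset): HEAD=exp@I [exp=I main=K]
commit A: parents=[]
commit I: parents=['K']
commit K: parents=['A', 'A']

Answer: A K I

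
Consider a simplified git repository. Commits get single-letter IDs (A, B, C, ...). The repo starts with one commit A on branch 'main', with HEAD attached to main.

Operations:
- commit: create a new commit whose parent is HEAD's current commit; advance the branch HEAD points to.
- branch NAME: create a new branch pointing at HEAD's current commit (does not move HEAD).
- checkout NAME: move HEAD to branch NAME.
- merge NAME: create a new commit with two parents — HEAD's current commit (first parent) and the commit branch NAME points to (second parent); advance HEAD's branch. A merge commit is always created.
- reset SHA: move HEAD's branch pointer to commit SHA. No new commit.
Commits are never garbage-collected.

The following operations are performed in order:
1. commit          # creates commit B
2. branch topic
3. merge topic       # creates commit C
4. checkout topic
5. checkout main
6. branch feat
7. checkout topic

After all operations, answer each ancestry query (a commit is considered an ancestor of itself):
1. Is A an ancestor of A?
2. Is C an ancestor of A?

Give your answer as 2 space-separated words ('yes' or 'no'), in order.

Answer: yes no

Derivation:
After op 1 (commit): HEAD=main@B [main=B]
After op 2 (branch): HEAD=main@B [main=B topic=B]
After op 3 (merge): HEAD=main@C [main=C topic=B]
After op 4 (checkout): HEAD=topic@B [main=C topic=B]
After op 5 (checkout): HEAD=main@C [main=C topic=B]
After op 6 (branch): HEAD=main@C [feat=C main=C topic=B]
After op 7 (checkout): HEAD=topic@B [feat=C main=C topic=B]
ancestors(A) = {A}; A in? yes
ancestors(A) = {A}; C in? no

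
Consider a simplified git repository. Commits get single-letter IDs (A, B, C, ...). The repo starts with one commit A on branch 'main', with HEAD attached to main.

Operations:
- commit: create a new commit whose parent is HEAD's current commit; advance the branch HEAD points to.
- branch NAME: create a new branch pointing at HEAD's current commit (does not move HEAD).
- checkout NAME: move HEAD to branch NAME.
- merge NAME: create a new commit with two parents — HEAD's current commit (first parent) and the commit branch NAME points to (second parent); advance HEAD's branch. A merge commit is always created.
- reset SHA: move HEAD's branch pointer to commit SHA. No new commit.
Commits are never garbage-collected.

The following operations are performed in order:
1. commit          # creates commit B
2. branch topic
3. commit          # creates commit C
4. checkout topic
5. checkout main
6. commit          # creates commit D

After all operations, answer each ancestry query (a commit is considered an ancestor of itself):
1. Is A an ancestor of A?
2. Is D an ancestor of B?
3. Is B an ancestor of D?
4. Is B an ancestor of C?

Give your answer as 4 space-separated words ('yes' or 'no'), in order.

After op 1 (commit): HEAD=main@B [main=B]
After op 2 (branch): HEAD=main@B [main=B topic=B]
After op 3 (commit): HEAD=main@C [main=C topic=B]
After op 4 (checkout): HEAD=topic@B [main=C topic=B]
After op 5 (checkout): HEAD=main@C [main=C topic=B]
After op 6 (commit): HEAD=main@D [main=D topic=B]
ancestors(A) = {A}; A in? yes
ancestors(B) = {A,B}; D in? no
ancestors(D) = {A,B,C,D}; B in? yes
ancestors(C) = {A,B,C}; B in? yes

Answer: yes no yes yes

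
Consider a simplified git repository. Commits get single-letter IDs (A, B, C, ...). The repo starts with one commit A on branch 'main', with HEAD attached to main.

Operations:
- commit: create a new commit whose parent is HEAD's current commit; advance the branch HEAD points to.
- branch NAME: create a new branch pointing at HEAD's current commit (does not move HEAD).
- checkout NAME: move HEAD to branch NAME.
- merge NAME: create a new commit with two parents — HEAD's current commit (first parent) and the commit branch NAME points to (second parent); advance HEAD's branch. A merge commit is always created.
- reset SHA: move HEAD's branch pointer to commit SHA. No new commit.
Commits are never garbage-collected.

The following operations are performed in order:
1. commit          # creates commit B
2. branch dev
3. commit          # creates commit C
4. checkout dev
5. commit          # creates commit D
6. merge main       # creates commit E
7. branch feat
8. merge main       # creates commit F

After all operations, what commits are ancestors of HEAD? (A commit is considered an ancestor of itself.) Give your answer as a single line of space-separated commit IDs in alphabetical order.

Answer: A B C D E F

Derivation:
After op 1 (commit): HEAD=main@B [main=B]
After op 2 (branch): HEAD=main@B [dev=B main=B]
After op 3 (commit): HEAD=main@C [dev=B main=C]
After op 4 (checkout): HEAD=dev@B [dev=B main=C]
After op 5 (commit): HEAD=dev@D [dev=D main=C]
After op 6 (merge): HEAD=dev@E [dev=E main=C]
After op 7 (branch): HEAD=dev@E [dev=E feat=E main=C]
After op 8 (merge): HEAD=dev@F [dev=F feat=E main=C]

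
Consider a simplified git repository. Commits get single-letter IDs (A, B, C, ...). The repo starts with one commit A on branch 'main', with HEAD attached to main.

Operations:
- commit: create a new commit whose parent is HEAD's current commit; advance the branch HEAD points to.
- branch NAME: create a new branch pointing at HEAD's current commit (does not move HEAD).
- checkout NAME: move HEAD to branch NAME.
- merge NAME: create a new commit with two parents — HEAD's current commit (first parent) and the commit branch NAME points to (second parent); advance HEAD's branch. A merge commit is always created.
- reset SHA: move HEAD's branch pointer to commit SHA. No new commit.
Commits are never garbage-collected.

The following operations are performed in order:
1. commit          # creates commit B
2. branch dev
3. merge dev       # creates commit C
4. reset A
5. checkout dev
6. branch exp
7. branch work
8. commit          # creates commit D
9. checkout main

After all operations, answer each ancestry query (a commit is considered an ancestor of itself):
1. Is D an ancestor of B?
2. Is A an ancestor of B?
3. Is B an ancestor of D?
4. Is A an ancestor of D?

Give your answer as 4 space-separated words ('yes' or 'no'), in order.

After op 1 (commit): HEAD=main@B [main=B]
After op 2 (branch): HEAD=main@B [dev=B main=B]
After op 3 (merge): HEAD=main@C [dev=B main=C]
After op 4 (reset): HEAD=main@A [dev=B main=A]
After op 5 (checkout): HEAD=dev@B [dev=B main=A]
After op 6 (branch): HEAD=dev@B [dev=B exp=B main=A]
After op 7 (branch): HEAD=dev@B [dev=B exp=B main=A work=B]
After op 8 (commit): HEAD=dev@D [dev=D exp=B main=A work=B]
After op 9 (checkout): HEAD=main@A [dev=D exp=B main=A work=B]
ancestors(B) = {A,B}; D in? no
ancestors(B) = {A,B}; A in? yes
ancestors(D) = {A,B,D}; B in? yes
ancestors(D) = {A,B,D}; A in? yes

Answer: no yes yes yes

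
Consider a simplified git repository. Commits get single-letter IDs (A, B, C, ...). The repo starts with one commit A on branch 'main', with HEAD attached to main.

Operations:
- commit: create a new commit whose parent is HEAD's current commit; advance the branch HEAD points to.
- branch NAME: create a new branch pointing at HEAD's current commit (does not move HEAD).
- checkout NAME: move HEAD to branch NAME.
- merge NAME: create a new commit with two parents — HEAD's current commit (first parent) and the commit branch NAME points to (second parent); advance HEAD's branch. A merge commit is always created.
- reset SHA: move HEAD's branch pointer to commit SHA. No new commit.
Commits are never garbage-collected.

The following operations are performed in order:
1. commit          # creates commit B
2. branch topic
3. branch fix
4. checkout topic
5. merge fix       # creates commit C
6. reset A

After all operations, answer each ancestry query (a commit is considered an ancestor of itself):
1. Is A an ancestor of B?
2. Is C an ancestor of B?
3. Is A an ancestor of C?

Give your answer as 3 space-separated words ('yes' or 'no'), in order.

Answer: yes no yes

Derivation:
After op 1 (commit): HEAD=main@B [main=B]
After op 2 (branch): HEAD=main@B [main=B topic=B]
After op 3 (branch): HEAD=main@B [fix=B main=B topic=B]
After op 4 (checkout): HEAD=topic@B [fix=B main=B topic=B]
After op 5 (merge): HEAD=topic@C [fix=B main=B topic=C]
After op 6 (reset): HEAD=topic@A [fix=B main=B topic=A]
ancestors(B) = {A,B}; A in? yes
ancestors(B) = {A,B}; C in? no
ancestors(C) = {A,B,C}; A in? yes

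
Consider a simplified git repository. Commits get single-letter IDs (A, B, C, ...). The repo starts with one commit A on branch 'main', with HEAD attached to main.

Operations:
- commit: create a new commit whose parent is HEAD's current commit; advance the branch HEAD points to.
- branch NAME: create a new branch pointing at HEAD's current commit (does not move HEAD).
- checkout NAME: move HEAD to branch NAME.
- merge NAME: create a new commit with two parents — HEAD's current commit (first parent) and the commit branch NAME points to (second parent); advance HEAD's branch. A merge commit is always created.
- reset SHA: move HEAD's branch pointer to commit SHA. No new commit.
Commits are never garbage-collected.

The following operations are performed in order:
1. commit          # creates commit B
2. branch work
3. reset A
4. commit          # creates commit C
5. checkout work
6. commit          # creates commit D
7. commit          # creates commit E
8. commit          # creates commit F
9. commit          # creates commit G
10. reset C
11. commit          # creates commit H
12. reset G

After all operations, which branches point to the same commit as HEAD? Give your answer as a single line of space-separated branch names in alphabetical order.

After op 1 (commit): HEAD=main@B [main=B]
After op 2 (branch): HEAD=main@B [main=B work=B]
After op 3 (reset): HEAD=main@A [main=A work=B]
After op 4 (commit): HEAD=main@C [main=C work=B]
After op 5 (checkout): HEAD=work@B [main=C work=B]
After op 6 (commit): HEAD=work@D [main=C work=D]
After op 7 (commit): HEAD=work@E [main=C work=E]
After op 8 (commit): HEAD=work@F [main=C work=F]
After op 9 (commit): HEAD=work@G [main=C work=G]
After op 10 (reset): HEAD=work@C [main=C work=C]
After op 11 (commit): HEAD=work@H [main=C work=H]
After op 12 (reset): HEAD=work@G [main=C work=G]

Answer: work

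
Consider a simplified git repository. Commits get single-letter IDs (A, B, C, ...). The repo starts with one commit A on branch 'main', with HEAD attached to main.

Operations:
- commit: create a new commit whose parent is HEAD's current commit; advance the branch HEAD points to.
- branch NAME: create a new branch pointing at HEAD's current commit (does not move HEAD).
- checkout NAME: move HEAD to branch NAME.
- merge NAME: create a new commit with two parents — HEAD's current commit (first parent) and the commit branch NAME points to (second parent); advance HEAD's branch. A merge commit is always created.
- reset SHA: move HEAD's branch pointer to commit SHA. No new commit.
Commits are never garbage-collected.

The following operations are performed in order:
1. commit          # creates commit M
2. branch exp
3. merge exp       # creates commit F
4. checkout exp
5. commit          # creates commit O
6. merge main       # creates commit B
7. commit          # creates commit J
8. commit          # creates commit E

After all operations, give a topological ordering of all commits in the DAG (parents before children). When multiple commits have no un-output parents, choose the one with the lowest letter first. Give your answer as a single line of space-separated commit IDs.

Answer: A M F O B J E

Derivation:
After op 1 (commit): HEAD=main@M [main=M]
After op 2 (branch): HEAD=main@M [exp=M main=M]
After op 3 (merge): HEAD=main@F [exp=M main=F]
After op 4 (checkout): HEAD=exp@M [exp=M main=F]
After op 5 (commit): HEAD=exp@O [exp=O main=F]
After op 6 (merge): HEAD=exp@B [exp=B main=F]
After op 7 (commit): HEAD=exp@J [exp=J main=F]
After op 8 (commit): HEAD=exp@E [exp=E main=F]
commit A: parents=[]
commit B: parents=['O', 'F']
commit E: parents=['J']
commit F: parents=['M', 'M']
commit J: parents=['B']
commit M: parents=['A']
commit O: parents=['M']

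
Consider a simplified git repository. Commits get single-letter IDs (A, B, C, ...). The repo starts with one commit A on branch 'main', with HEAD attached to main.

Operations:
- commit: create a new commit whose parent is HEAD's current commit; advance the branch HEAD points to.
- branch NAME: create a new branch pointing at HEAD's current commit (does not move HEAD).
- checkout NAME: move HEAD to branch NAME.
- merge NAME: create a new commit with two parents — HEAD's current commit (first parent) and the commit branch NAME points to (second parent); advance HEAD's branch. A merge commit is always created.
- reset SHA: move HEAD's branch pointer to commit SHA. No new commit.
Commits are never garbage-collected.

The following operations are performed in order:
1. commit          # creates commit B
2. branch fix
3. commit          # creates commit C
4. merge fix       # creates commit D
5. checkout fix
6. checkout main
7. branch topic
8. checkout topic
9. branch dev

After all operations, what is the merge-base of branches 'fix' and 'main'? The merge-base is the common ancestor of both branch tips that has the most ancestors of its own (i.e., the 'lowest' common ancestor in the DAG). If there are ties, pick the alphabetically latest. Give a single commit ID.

After op 1 (commit): HEAD=main@B [main=B]
After op 2 (branch): HEAD=main@B [fix=B main=B]
After op 3 (commit): HEAD=main@C [fix=B main=C]
After op 4 (merge): HEAD=main@D [fix=B main=D]
After op 5 (checkout): HEAD=fix@B [fix=B main=D]
After op 6 (checkout): HEAD=main@D [fix=B main=D]
After op 7 (branch): HEAD=main@D [fix=B main=D topic=D]
After op 8 (checkout): HEAD=topic@D [fix=B main=D topic=D]
After op 9 (branch): HEAD=topic@D [dev=D fix=B main=D topic=D]
ancestors(fix=B): ['A', 'B']
ancestors(main=D): ['A', 'B', 'C', 'D']
common: ['A', 'B']

Answer: B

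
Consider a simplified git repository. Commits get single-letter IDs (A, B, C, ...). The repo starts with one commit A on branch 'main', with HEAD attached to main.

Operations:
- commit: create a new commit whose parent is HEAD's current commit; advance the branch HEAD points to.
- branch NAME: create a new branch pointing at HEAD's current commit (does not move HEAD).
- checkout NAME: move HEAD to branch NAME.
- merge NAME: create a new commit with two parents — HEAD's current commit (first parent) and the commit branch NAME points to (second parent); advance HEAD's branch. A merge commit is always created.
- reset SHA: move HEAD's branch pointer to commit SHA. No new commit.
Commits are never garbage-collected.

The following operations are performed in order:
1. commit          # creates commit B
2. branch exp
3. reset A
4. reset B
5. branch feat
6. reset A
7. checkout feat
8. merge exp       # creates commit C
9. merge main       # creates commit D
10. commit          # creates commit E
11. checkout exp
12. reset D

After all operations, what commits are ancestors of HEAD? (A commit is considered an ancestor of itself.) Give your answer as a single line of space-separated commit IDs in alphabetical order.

After op 1 (commit): HEAD=main@B [main=B]
After op 2 (branch): HEAD=main@B [exp=B main=B]
After op 3 (reset): HEAD=main@A [exp=B main=A]
After op 4 (reset): HEAD=main@B [exp=B main=B]
After op 5 (branch): HEAD=main@B [exp=B feat=B main=B]
After op 6 (reset): HEAD=main@A [exp=B feat=B main=A]
After op 7 (checkout): HEAD=feat@B [exp=B feat=B main=A]
After op 8 (merge): HEAD=feat@C [exp=B feat=C main=A]
After op 9 (merge): HEAD=feat@D [exp=B feat=D main=A]
After op 10 (commit): HEAD=feat@E [exp=B feat=E main=A]
After op 11 (checkout): HEAD=exp@B [exp=B feat=E main=A]
After op 12 (reset): HEAD=exp@D [exp=D feat=E main=A]

Answer: A B C D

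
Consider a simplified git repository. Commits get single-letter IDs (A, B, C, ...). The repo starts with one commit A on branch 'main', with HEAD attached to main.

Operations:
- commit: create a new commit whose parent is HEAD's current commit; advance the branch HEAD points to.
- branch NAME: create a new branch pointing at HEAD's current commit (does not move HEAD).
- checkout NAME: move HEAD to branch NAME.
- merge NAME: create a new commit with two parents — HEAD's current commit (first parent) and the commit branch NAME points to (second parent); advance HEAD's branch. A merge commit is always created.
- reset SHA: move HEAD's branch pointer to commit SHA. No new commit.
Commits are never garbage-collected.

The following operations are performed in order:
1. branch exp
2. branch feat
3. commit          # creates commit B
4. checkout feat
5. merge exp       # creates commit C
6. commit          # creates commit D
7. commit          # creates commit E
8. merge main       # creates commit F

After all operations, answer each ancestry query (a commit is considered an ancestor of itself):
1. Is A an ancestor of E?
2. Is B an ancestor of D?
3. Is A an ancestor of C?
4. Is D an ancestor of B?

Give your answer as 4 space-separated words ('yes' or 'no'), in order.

Answer: yes no yes no

Derivation:
After op 1 (branch): HEAD=main@A [exp=A main=A]
After op 2 (branch): HEAD=main@A [exp=A feat=A main=A]
After op 3 (commit): HEAD=main@B [exp=A feat=A main=B]
After op 4 (checkout): HEAD=feat@A [exp=A feat=A main=B]
After op 5 (merge): HEAD=feat@C [exp=A feat=C main=B]
After op 6 (commit): HEAD=feat@D [exp=A feat=D main=B]
After op 7 (commit): HEAD=feat@E [exp=A feat=E main=B]
After op 8 (merge): HEAD=feat@F [exp=A feat=F main=B]
ancestors(E) = {A,C,D,E}; A in? yes
ancestors(D) = {A,C,D}; B in? no
ancestors(C) = {A,C}; A in? yes
ancestors(B) = {A,B}; D in? no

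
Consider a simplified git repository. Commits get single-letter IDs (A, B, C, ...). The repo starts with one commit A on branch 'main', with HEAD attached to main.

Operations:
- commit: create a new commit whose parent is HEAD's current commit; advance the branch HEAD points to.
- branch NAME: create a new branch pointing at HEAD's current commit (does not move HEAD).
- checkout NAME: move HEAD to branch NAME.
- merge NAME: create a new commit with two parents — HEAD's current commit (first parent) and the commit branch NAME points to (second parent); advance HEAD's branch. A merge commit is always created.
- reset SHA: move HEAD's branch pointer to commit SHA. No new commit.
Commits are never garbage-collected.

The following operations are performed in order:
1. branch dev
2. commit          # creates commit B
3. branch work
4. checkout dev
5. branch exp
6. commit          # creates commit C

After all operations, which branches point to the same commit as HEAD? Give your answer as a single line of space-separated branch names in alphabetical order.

After op 1 (branch): HEAD=main@A [dev=A main=A]
After op 2 (commit): HEAD=main@B [dev=A main=B]
After op 3 (branch): HEAD=main@B [dev=A main=B work=B]
After op 4 (checkout): HEAD=dev@A [dev=A main=B work=B]
After op 5 (branch): HEAD=dev@A [dev=A exp=A main=B work=B]
After op 6 (commit): HEAD=dev@C [dev=C exp=A main=B work=B]

Answer: dev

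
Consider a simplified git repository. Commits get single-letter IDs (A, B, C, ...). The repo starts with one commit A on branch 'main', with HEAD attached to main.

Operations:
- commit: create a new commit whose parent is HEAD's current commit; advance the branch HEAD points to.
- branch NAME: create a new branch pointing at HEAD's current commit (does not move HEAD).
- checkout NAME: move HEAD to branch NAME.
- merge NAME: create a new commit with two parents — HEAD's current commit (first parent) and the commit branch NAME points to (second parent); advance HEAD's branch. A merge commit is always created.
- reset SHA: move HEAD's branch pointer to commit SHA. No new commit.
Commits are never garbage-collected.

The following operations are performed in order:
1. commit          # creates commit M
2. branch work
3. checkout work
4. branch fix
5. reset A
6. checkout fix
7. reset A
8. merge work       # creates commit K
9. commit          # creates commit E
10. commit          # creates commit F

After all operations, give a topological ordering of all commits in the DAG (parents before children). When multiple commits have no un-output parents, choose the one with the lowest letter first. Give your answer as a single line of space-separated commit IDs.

After op 1 (commit): HEAD=main@M [main=M]
After op 2 (branch): HEAD=main@M [main=M work=M]
After op 3 (checkout): HEAD=work@M [main=M work=M]
After op 4 (branch): HEAD=work@M [fix=M main=M work=M]
After op 5 (reset): HEAD=work@A [fix=M main=M work=A]
After op 6 (checkout): HEAD=fix@M [fix=M main=M work=A]
After op 7 (reset): HEAD=fix@A [fix=A main=M work=A]
After op 8 (merge): HEAD=fix@K [fix=K main=M work=A]
After op 9 (commit): HEAD=fix@E [fix=E main=M work=A]
After op 10 (commit): HEAD=fix@F [fix=F main=M work=A]
commit A: parents=[]
commit E: parents=['K']
commit F: parents=['E']
commit K: parents=['A', 'A']
commit M: parents=['A']

Answer: A K E F M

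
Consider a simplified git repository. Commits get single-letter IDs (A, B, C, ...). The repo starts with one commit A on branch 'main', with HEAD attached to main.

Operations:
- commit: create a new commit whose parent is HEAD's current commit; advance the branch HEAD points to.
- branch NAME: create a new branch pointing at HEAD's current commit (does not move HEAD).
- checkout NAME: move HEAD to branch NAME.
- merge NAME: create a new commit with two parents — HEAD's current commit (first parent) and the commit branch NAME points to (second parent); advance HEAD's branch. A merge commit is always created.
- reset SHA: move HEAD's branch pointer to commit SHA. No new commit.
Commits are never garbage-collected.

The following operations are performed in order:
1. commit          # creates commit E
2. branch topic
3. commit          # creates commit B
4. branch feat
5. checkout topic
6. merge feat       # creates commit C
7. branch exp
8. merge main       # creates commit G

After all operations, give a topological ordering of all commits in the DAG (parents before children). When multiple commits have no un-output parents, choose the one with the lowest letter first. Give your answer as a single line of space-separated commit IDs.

Answer: A E B C G

Derivation:
After op 1 (commit): HEAD=main@E [main=E]
After op 2 (branch): HEAD=main@E [main=E topic=E]
After op 3 (commit): HEAD=main@B [main=B topic=E]
After op 4 (branch): HEAD=main@B [feat=B main=B topic=E]
After op 5 (checkout): HEAD=topic@E [feat=B main=B topic=E]
After op 6 (merge): HEAD=topic@C [feat=B main=B topic=C]
After op 7 (branch): HEAD=topic@C [exp=C feat=B main=B topic=C]
After op 8 (merge): HEAD=topic@G [exp=C feat=B main=B topic=G]
commit A: parents=[]
commit B: parents=['E']
commit C: parents=['E', 'B']
commit E: parents=['A']
commit G: parents=['C', 'B']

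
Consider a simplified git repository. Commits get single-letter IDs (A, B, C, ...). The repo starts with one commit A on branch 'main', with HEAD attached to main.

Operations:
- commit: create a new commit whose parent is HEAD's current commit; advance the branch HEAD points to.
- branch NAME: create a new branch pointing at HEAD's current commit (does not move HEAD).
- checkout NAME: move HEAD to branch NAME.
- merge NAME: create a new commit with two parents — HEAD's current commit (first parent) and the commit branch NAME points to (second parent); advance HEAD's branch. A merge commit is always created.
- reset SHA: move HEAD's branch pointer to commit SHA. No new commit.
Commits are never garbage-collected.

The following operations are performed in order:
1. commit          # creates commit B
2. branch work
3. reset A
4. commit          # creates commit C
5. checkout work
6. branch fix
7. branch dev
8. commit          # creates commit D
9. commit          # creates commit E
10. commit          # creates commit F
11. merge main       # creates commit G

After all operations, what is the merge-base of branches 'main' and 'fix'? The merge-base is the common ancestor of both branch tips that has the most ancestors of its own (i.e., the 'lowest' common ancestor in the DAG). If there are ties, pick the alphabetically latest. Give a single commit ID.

Answer: A

Derivation:
After op 1 (commit): HEAD=main@B [main=B]
After op 2 (branch): HEAD=main@B [main=B work=B]
After op 3 (reset): HEAD=main@A [main=A work=B]
After op 4 (commit): HEAD=main@C [main=C work=B]
After op 5 (checkout): HEAD=work@B [main=C work=B]
After op 6 (branch): HEAD=work@B [fix=B main=C work=B]
After op 7 (branch): HEAD=work@B [dev=B fix=B main=C work=B]
After op 8 (commit): HEAD=work@D [dev=B fix=B main=C work=D]
After op 9 (commit): HEAD=work@E [dev=B fix=B main=C work=E]
After op 10 (commit): HEAD=work@F [dev=B fix=B main=C work=F]
After op 11 (merge): HEAD=work@G [dev=B fix=B main=C work=G]
ancestors(main=C): ['A', 'C']
ancestors(fix=B): ['A', 'B']
common: ['A']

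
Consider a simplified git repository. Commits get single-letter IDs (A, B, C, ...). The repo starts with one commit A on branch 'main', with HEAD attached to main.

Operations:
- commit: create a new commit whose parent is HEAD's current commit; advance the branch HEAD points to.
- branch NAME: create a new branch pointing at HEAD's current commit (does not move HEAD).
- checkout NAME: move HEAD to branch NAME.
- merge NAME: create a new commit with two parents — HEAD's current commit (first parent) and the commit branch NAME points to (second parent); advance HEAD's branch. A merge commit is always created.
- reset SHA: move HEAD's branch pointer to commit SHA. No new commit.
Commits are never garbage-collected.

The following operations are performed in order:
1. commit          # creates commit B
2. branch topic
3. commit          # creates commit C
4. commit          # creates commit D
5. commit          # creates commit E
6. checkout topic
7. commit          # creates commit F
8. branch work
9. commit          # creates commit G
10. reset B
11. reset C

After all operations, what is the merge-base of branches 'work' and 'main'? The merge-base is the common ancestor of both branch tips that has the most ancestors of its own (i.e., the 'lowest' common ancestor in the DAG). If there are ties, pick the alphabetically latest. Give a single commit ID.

After op 1 (commit): HEAD=main@B [main=B]
After op 2 (branch): HEAD=main@B [main=B topic=B]
After op 3 (commit): HEAD=main@C [main=C topic=B]
After op 4 (commit): HEAD=main@D [main=D topic=B]
After op 5 (commit): HEAD=main@E [main=E topic=B]
After op 6 (checkout): HEAD=topic@B [main=E topic=B]
After op 7 (commit): HEAD=topic@F [main=E topic=F]
After op 8 (branch): HEAD=topic@F [main=E topic=F work=F]
After op 9 (commit): HEAD=topic@G [main=E topic=G work=F]
After op 10 (reset): HEAD=topic@B [main=E topic=B work=F]
After op 11 (reset): HEAD=topic@C [main=E topic=C work=F]
ancestors(work=F): ['A', 'B', 'F']
ancestors(main=E): ['A', 'B', 'C', 'D', 'E']
common: ['A', 'B']

Answer: B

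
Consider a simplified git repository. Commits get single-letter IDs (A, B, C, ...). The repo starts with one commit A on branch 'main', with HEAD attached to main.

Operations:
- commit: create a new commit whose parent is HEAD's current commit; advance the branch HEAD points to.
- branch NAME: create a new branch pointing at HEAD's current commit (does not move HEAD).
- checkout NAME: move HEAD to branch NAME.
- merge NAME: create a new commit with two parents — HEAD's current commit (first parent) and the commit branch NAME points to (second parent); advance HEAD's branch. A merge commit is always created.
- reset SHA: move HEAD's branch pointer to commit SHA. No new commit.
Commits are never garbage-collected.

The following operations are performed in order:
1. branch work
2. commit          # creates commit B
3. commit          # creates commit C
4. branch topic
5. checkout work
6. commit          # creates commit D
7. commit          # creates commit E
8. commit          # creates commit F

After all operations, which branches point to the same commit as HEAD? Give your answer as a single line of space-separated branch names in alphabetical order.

Answer: work

Derivation:
After op 1 (branch): HEAD=main@A [main=A work=A]
After op 2 (commit): HEAD=main@B [main=B work=A]
After op 3 (commit): HEAD=main@C [main=C work=A]
After op 4 (branch): HEAD=main@C [main=C topic=C work=A]
After op 5 (checkout): HEAD=work@A [main=C topic=C work=A]
After op 6 (commit): HEAD=work@D [main=C topic=C work=D]
After op 7 (commit): HEAD=work@E [main=C topic=C work=E]
After op 8 (commit): HEAD=work@F [main=C topic=C work=F]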